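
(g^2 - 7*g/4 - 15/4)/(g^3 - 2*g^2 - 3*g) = (g + 5/4)/(g*(g + 1))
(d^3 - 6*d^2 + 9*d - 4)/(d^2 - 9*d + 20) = (d^2 - 2*d + 1)/(d - 5)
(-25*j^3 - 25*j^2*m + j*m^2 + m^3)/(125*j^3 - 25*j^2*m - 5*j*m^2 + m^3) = (-j - m)/(5*j - m)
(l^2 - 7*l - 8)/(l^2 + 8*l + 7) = (l - 8)/(l + 7)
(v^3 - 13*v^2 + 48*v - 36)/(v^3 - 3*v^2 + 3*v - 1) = (v^2 - 12*v + 36)/(v^2 - 2*v + 1)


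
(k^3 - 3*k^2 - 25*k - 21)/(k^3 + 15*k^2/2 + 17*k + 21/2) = 2*(k - 7)/(2*k + 7)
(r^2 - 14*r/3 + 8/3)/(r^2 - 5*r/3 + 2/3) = (r - 4)/(r - 1)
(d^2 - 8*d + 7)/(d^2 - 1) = (d - 7)/(d + 1)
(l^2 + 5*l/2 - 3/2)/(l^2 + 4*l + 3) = (l - 1/2)/(l + 1)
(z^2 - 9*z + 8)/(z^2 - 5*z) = (z^2 - 9*z + 8)/(z*(z - 5))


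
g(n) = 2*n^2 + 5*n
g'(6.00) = 29.00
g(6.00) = 102.00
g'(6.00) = 29.00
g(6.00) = 102.00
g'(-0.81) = 1.76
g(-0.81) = -2.74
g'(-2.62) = -5.48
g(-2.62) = 0.63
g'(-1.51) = -1.04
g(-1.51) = -2.99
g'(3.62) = 19.48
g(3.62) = 44.31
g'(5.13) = 25.52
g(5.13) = 78.28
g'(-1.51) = -1.04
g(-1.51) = -2.99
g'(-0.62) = 2.52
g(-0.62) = -2.33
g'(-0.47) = 3.12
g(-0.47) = -1.91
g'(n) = 4*n + 5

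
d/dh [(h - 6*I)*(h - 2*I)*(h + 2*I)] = 3*h^2 - 12*I*h + 4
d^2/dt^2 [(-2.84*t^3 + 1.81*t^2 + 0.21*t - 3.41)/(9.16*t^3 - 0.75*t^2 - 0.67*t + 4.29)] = (264.716672*t^6 + 1.14316800000006*t^5 - 2036.202048*t^4 - 640.773904*t^3 + 98.951556*t^2 + 484.17138*t + 42.8252)/(768.575296*t^9 - 188.7876*t^8 - 153.192756*t^7 + 1107.060597*t^6 - 165.628653*t^5 - 151.742178*t^4 + 518.378255*t^3 - 35.631882*t^2 - 36.992241*t + 78.953589)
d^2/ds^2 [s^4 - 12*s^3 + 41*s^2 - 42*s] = 12*s^2 - 72*s + 82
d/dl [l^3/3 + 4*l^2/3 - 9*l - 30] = l^2 + 8*l/3 - 9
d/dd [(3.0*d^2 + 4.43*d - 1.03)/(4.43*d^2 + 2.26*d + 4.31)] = (-12.8449*d^2 + 34.9858*d + 21.4211)/(19.6249*d^4 + 20.0236*d^3 + 43.2942*d^2 + 19.4812*d + 18.5761)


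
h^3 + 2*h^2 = h^2*(h + 2)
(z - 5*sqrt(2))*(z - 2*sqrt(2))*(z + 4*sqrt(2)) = z^3 - 3*sqrt(2)*z^2 - 36*z + 80*sqrt(2)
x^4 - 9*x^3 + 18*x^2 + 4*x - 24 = (x - 6)*(x - 2)^2*(x + 1)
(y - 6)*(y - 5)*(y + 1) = y^3 - 10*y^2 + 19*y + 30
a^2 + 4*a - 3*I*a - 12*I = (a + 4)*(a - 3*I)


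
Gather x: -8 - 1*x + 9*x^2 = 9*x^2 - x - 8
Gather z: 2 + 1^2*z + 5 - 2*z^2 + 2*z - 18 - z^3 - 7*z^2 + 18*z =-z^3 - 9*z^2 + 21*z - 11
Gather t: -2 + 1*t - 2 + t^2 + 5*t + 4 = t^2 + 6*t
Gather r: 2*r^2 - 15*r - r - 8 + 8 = 2*r^2 - 16*r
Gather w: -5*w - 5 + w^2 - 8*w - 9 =w^2 - 13*w - 14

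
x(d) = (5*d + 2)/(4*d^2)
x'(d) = 5/(4*d^2) - (5*d + 2)/(2*d^3) = (-5*d - 4)/(4*d^3)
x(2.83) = 0.50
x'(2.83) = -0.20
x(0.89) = 2.04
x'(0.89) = -3.00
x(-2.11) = -0.48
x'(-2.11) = -0.17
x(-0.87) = -0.78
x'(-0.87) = -0.13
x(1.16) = 1.45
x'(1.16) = -1.57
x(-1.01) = -0.75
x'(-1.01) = -0.25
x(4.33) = 0.32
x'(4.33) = -0.08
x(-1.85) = -0.53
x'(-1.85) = -0.21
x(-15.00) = -0.08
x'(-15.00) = -0.00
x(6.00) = 0.22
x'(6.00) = -0.04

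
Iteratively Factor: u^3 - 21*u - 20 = (u - 5)*(u^2 + 5*u + 4) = (u - 5)*(u + 1)*(u + 4)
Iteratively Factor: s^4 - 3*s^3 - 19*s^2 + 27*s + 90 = (s - 3)*(s^3 - 19*s - 30) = (s - 3)*(s + 2)*(s^2 - 2*s - 15) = (s - 5)*(s - 3)*(s + 2)*(s + 3)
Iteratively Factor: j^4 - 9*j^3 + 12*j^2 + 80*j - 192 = (j + 3)*(j^3 - 12*j^2 + 48*j - 64) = (j - 4)*(j + 3)*(j^2 - 8*j + 16) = (j - 4)^2*(j + 3)*(j - 4)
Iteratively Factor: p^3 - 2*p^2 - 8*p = (p + 2)*(p^2 - 4*p) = p*(p + 2)*(p - 4)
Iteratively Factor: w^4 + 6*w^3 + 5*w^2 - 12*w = (w)*(w^3 + 6*w^2 + 5*w - 12) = w*(w + 3)*(w^2 + 3*w - 4) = w*(w + 3)*(w + 4)*(w - 1)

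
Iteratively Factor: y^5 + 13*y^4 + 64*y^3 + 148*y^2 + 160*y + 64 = (y + 4)*(y^4 + 9*y^3 + 28*y^2 + 36*y + 16) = (y + 2)*(y + 4)*(y^3 + 7*y^2 + 14*y + 8) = (y + 1)*(y + 2)*(y + 4)*(y^2 + 6*y + 8) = (y + 1)*(y + 2)^2*(y + 4)*(y + 4)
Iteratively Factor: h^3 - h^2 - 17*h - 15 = (h - 5)*(h^2 + 4*h + 3) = (h - 5)*(h + 3)*(h + 1)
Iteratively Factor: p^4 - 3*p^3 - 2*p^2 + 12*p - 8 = (p - 2)*(p^3 - p^2 - 4*p + 4) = (p - 2)*(p - 1)*(p^2 - 4) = (p - 2)^2*(p - 1)*(p + 2)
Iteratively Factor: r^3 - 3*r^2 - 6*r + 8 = (r + 2)*(r^2 - 5*r + 4) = (r - 1)*(r + 2)*(r - 4)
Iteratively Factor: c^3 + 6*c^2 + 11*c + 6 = (c + 2)*(c^2 + 4*c + 3) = (c + 2)*(c + 3)*(c + 1)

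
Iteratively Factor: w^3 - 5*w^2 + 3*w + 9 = (w + 1)*(w^2 - 6*w + 9) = (w - 3)*(w + 1)*(w - 3)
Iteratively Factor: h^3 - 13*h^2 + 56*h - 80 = (h - 4)*(h^2 - 9*h + 20) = (h - 5)*(h - 4)*(h - 4)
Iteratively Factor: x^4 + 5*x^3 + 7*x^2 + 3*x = (x)*(x^3 + 5*x^2 + 7*x + 3) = x*(x + 1)*(x^2 + 4*x + 3) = x*(x + 1)^2*(x + 3)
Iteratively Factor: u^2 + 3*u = (u + 3)*(u)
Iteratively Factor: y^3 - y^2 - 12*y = (y)*(y^2 - y - 12) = y*(y + 3)*(y - 4)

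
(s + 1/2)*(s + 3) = s^2 + 7*s/2 + 3/2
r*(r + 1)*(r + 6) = r^3 + 7*r^2 + 6*r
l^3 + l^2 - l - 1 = (l - 1)*(l + 1)^2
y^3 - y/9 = y*(y - 1/3)*(y + 1/3)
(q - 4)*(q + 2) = q^2 - 2*q - 8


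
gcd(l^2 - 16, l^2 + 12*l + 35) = 1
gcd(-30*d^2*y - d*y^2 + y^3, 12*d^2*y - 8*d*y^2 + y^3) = -6*d*y + y^2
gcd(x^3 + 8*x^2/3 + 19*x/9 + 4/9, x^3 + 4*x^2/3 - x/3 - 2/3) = x + 1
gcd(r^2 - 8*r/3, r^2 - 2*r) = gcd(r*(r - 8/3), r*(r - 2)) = r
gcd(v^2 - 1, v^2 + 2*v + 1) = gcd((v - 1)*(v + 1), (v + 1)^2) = v + 1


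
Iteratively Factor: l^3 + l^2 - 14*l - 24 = (l + 3)*(l^2 - 2*l - 8) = (l - 4)*(l + 3)*(l + 2)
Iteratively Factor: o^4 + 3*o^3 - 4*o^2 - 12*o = (o)*(o^3 + 3*o^2 - 4*o - 12) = o*(o - 2)*(o^2 + 5*o + 6) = o*(o - 2)*(o + 2)*(o + 3)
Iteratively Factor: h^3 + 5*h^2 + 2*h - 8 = (h - 1)*(h^2 + 6*h + 8) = (h - 1)*(h + 4)*(h + 2)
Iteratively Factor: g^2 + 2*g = (g + 2)*(g)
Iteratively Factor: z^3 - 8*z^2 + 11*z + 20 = (z + 1)*(z^2 - 9*z + 20) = (z - 5)*(z + 1)*(z - 4)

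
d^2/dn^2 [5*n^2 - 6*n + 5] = 10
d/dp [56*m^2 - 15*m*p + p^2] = -15*m + 2*p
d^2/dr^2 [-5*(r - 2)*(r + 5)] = -10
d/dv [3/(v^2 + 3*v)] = 3*(-2*v - 3)/(v^2*(v + 3)^2)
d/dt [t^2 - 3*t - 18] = 2*t - 3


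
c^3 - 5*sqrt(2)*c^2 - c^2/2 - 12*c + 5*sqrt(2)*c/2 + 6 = (c - 1/2)*(c - 6*sqrt(2))*(c + sqrt(2))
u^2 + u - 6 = (u - 2)*(u + 3)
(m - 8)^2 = m^2 - 16*m + 64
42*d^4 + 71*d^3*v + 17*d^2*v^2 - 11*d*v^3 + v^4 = (-7*d + v)*(-6*d + v)*(d + v)^2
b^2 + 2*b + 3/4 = (b + 1/2)*(b + 3/2)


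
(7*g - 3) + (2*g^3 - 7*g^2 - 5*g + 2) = 2*g^3 - 7*g^2 + 2*g - 1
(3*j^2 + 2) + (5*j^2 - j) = 8*j^2 - j + 2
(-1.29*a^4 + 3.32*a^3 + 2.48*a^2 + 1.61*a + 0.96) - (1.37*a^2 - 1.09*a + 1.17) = -1.29*a^4 + 3.32*a^3 + 1.11*a^2 + 2.7*a - 0.21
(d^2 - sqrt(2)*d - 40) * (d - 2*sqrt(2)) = d^3 - 3*sqrt(2)*d^2 - 36*d + 80*sqrt(2)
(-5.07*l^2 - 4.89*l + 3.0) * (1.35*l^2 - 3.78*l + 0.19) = -6.8445*l^4 + 12.5631*l^3 + 21.5709*l^2 - 12.2691*l + 0.57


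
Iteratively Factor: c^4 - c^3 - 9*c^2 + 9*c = (c + 3)*(c^3 - 4*c^2 + 3*c) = (c - 1)*(c + 3)*(c^2 - 3*c) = (c - 3)*(c - 1)*(c + 3)*(c)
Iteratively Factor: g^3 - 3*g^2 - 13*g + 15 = (g - 5)*(g^2 + 2*g - 3) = (g - 5)*(g + 3)*(g - 1)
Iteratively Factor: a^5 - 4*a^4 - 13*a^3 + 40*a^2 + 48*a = (a - 4)*(a^4 - 13*a^2 - 12*a) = (a - 4)*(a + 1)*(a^3 - a^2 - 12*a) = (a - 4)*(a + 1)*(a + 3)*(a^2 - 4*a) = (a - 4)^2*(a + 1)*(a + 3)*(a)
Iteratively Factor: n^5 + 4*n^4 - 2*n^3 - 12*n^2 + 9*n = (n - 1)*(n^4 + 5*n^3 + 3*n^2 - 9*n) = (n - 1)*(n + 3)*(n^3 + 2*n^2 - 3*n) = n*(n - 1)*(n + 3)*(n^2 + 2*n - 3) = n*(n - 1)^2*(n + 3)*(n + 3)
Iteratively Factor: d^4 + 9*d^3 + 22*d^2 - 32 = (d + 4)*(d^3 + 5*d^2 + 2*d - 8) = (d - 1)*(d + 4)*(d^2 + 6*d + 8) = (d - 1)*(d + 2)*(d + 4)*(d + 4)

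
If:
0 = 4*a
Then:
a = 0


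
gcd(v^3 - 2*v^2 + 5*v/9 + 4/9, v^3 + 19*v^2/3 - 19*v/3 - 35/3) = 1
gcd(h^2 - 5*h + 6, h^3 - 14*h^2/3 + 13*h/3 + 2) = h^2 - 5*h + 6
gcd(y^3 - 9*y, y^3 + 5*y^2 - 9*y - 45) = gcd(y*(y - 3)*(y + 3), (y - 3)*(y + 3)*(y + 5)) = y^2 - 9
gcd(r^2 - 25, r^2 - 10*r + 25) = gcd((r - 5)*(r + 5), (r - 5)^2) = r - 5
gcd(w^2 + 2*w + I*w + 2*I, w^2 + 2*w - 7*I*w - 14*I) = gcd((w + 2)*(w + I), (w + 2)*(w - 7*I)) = w + 2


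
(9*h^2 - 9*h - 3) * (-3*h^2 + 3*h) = -27*h^4 + 54*h^3 - 18*h^2 - 9*h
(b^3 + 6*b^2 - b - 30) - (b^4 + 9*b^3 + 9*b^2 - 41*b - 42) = -b^4 - 8*b^3 - 3*b^2 + 40*b + 12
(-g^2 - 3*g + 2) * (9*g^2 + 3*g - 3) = -9*g^4 - 30*g^3 + 12*g^2 + 15*g - 6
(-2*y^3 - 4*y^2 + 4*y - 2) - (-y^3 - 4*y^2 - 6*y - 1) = -y^3 + 10*y - 1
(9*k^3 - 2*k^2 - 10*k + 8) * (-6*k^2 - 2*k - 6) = -54*k^5 - 6*k^4 + 10*k^3 - 16*k^2 + 44*k - 48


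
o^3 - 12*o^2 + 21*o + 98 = (o - 7)^2*(o + 2)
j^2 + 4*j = j*(j + 4)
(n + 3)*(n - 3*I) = n^2 + 3*n - 3*I*n - 9*I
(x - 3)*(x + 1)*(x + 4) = x^3 + 2*x^2 - 11*x - 12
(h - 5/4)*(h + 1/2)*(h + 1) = h^3 + h^2/4 - 11*h/8 - 5/8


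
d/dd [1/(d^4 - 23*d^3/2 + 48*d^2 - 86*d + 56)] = 2*(-8*d^3 + 69*d^2 - 192*d + 172)/(2*d^4 - 23*d^3 + 96*d^2 - 172*d + 112)^2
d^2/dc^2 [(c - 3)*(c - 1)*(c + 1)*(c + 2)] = 12*c^2 - 6*c - 14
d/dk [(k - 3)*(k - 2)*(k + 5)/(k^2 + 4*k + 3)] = (k^4 + 8*k^3 + 28*k^2 - 60*k - 177)/(k^4 + 8*k^3 + 22*k^2 + 24*k + 9)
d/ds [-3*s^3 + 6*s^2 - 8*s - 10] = -9*s^2 + 12*s - 8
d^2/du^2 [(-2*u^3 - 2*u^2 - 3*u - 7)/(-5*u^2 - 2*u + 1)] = 2*(73*u^3 + 543*u^2 + 261*u + 71)/(125*u^6 + 150*u^5 - 15*u^4 - 52*u^3 + 3*u^2 + 6*u - 1)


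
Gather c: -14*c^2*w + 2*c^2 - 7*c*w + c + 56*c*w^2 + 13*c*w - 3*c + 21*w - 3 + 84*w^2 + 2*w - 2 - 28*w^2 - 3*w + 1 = c^2*(2 - 14*w) + c*(56*w^2 + 6*w - 2) + 56*w^2 + 20*w - 4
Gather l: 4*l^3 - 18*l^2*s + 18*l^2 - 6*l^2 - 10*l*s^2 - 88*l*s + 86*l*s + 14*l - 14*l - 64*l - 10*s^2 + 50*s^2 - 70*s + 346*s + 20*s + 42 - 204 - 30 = 4*l^3 + l^2*(12 - 18*s) + l*(-10*s^2 - 2*s - 64) + 40*s^2 + 296*s - 192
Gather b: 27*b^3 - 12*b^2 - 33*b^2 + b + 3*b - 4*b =27*b^3 - 45*b^2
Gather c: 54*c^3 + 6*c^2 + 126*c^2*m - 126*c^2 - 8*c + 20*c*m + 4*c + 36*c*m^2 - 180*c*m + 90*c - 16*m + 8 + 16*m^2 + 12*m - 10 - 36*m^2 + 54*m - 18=54*c^3 + c^2*(126*m - 120) + c*(36*m^2 - 160*m + 86) - 20*m^2 + 50*m - 20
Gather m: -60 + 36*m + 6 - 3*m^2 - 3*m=-3*m^2 + 33*m - 54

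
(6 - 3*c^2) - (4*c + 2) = -3*c^2 - 4*c + 4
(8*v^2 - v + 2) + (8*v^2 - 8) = 16*v^2 - v - 6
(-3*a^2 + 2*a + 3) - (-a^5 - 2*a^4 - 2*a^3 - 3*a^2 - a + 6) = a^5 + 2*a^4 + 2*a^3 + 3*a - 3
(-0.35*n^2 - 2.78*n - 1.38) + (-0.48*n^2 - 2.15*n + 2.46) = -0.83*n^2 - 4.93*n + 1.08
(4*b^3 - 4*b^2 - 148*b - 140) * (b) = 4*b^4 - 4*b^3 - 148*b^2 - 140*b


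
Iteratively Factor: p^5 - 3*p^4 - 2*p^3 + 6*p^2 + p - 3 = (p - 1)*(p^4 - 2*p^3 - 4*p^2 + 2*p + 3) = (p - 1)*(p + 1)*(p^3 - 3*p^2 - p + 3) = (p - 1)*(p + 1)^2*(p^2 - 4*p + 3) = (p - 1)^2*(p + 1)^2*(p - 3)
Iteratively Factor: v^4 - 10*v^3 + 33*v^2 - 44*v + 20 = (v - 5)*(v^3 - 5*v^2 + 8*v - 4) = (v - 5)*(v - 1)*(v^2 - 4*v + 4) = (v - 5)*(v - 2)*(v - 1)*(v - 2)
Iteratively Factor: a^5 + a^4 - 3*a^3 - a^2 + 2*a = (a + 1)*(a^4 - 3*a^2 + 2*a) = (a - 1)*(a + 1)*(a^3 + a^2 - 2*a) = (a - 1)*(a + 1)*(a + 2)*(a^2 - a) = a*(a - 1)*(a + 1)*(a + 2)*(a - 1)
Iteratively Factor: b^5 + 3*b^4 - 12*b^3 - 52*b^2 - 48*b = (b)*(b^4 + 3*b^3 - 12*b^2 - 52*b - 48) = b*(b - 4)*(b^3 + 7*b^2 + 16*b + 12) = b*(b - 4)*(b + 3)*(b^2 + 4*b + 4) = b*(b - 4)*(b + 2)*(b + 3)*(b + 2)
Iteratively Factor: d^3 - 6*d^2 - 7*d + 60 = (d + 3)*(d^2 - 9*d + 20) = (d - 4)*(d + 3)*(d - 5)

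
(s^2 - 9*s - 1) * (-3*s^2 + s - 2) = -3*s^4 + 28*s^3 - 8*s^2 + 17*s + 2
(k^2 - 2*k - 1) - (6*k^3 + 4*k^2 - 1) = -6*k^3 - 3*k^2 - 2*k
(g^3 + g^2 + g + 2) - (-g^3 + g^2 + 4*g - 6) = 2*g^3 - 3*g + 8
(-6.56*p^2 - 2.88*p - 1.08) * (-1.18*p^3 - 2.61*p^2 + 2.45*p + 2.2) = 7.7408*p^5 + 20.52*p^4 - 7.2808*p^3 - 18.6692*p^2 - 8.982*p - 2.376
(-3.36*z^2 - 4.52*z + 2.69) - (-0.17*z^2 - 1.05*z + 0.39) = -3.19*z^2 - 3.47*z + 2.3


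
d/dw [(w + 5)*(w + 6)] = 2*w + 11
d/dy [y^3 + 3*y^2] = 3*y*(y + 2)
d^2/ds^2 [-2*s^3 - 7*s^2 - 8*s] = -12*s - 14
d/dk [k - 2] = 1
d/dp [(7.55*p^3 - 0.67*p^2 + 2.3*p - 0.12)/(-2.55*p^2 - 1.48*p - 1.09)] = (-19.2525*p^4 - 22.348*p^3 - 17.8319*p^2 + 0.8486*p - 2.6846)/(6.5025*p^4 + 7.548*p^3 + 7.7494*p^2 + 3.2264*p + 1.1881)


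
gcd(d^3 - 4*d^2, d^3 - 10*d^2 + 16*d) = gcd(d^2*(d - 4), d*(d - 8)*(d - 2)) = d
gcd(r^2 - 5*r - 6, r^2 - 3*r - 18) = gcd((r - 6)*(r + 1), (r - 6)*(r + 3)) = r - 6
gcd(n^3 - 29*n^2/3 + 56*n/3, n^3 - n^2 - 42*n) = n^2 - 7*n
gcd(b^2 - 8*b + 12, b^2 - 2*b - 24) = b - 6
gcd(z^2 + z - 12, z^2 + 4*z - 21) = z - 3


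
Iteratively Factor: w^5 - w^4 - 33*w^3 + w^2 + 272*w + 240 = (w + 3)*(w^4 - 4*w^3 - 21*w^2 + 64*w + 80) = (w + 1)*(w + 3)*(w^3 - 5*w^2 - 16*w + 80) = (w - 5)*(w + 1)*(w + 3)*(w^2 - 16) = (w - 5)*(w + 1)*(w + 3)*(w + 4)*(w - 4)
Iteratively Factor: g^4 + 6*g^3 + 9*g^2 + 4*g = (g + 1)*(g^3 + 5*g^2 + 4*g) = (g + 1)*(g + 4)*(g^2 + g) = g*(g + 1)*(g + 4)*(g + 1)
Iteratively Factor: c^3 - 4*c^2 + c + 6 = (c - 3)*(c^2 - c - 2) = (c - 3)*(c + 1)*(c - 2)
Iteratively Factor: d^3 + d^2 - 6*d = (d + 3)*(d^2 - 2*d) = d*(d + 3)*(d - 2)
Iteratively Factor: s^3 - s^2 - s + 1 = (s - 1)*(s^2 - 1) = (s - 1)^2*(s + 1)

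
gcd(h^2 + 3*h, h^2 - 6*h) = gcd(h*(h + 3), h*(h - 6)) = h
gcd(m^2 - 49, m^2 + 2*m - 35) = m + 7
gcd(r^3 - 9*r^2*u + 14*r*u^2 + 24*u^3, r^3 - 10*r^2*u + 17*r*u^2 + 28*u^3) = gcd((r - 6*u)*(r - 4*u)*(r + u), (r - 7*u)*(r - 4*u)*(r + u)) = r^2 - 3*r*u - 4*u^2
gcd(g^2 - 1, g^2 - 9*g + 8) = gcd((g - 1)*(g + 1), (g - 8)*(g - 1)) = g - 1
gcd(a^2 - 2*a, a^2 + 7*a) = a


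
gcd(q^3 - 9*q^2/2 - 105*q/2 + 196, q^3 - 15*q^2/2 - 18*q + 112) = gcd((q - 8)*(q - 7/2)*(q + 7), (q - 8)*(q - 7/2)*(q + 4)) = q^2 - 23*q/2 + 28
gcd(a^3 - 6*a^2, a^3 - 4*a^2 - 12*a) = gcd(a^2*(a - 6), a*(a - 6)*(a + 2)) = a^2 - 6*a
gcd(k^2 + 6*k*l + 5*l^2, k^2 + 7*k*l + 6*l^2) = k + l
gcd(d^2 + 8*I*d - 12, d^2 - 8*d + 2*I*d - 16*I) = d + 2*I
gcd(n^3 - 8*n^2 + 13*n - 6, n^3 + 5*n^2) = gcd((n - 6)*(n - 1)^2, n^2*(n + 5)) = 1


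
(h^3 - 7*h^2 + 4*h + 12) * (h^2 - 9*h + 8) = h^5 - 16*h^4 + 75*h^3 - 80*h^2 - 76*h + 96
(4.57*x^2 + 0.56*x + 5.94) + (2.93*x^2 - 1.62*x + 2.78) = 7.5*x^2 - 1.06*x + 8.72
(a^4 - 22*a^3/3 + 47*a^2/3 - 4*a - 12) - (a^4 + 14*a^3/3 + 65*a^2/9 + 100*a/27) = -12*a^3 + 76*a^2/9 - 208*a/27 - 12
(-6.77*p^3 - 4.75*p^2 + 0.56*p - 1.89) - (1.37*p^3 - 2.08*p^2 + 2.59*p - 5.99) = -8.14*p^3 - 2.67*p^2 - 2.03*p + 4.1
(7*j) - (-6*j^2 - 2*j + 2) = 6*j^2 + 9*j - 2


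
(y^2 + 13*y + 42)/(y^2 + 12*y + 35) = (y + 6)/(y + 5)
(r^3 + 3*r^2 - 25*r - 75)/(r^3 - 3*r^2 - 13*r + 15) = (r + 5)/(r - 1)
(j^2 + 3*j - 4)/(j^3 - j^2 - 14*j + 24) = (j - 1)/(j^2 - 5*j + 6)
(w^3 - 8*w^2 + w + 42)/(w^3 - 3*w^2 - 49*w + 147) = (w + 2)/(w + 7)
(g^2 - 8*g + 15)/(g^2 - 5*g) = (g - 3)/g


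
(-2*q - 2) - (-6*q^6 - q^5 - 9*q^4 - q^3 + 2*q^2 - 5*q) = 6*q^6 + q^5 + 9*q^4 + q^3 - 2*q^2 + 3*q - 2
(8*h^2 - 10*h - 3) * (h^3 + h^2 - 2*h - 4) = 8*h^5 - 2*h^4 - 29*h^3 - 15*h^2 + 46*h + 12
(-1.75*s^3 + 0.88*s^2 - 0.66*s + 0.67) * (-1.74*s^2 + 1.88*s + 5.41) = 3.045*s^5 - 4.8212*s^4 - 6.6647*s^3 + 2.3542*s^2 - 2.311*s + 3.6247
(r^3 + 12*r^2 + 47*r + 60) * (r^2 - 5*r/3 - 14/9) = r^5 + 31*r^4/3 + 229*r^3/9 - 37*r^2 - 1558*r/9 - 280/3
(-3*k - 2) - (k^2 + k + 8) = -k^2 - 4*k - 10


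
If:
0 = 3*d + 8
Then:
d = -8/3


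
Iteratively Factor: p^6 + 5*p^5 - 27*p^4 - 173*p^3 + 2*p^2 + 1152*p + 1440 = (p + 2)*(p^5 + 3*p^4 - 33*p^3 - 107*p^2 + 216*p + 720) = (p + 2)*(p + 4)*(p^4 - p^3 - 29*p^2 + 9*p + 180) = (p + 2)*(p + 3)*(p + 4)*(p^3 - 4*p^2 - 17*p + 60) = (p - 5)*(p + 2)*(p + 3)*(p + 4)*(p^2 + p - 12) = (p - 5)*(p - 3)*(p + 2)*(p + 3)*(p + 4)*(p + 4)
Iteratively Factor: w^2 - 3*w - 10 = (w + 2)*(w - 5)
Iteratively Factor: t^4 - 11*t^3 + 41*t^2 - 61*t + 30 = (t - 2)*(t^3 - 9*t^2 + 23*t - 15) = (t - 3)*(t - 2)*(t^2 - 6*t + 5) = (t - 3)*(t - 2)*(t - 1)*(t - 5)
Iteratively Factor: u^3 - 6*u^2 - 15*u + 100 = (u + 4)*(u^2 - 10*u + 25) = (u - 5)*(u + 4)*(u - 5)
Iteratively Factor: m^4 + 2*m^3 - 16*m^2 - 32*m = (m + 4)*(m^3 - 2*m^2 - 8*m) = (m - 4)*(m + 4)*(m^2 + 2*m) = m*(m - 4)*(m + 4)*(m + 2)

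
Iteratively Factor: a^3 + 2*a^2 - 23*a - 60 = (a + 4)*(a^2 - 2*a - 15) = (a - 5)*(a + 4)*(a + 3)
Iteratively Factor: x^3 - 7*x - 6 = (x - 3)*(x^2 + 3*x + 2) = (x - 3)*(x + 2)*(x + 1)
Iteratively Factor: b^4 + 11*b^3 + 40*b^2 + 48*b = (b + 3)*(b^3 + 8*b^2 + 16*b) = b*(b + 3)*(b^2 + 8*b + 16) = b*(b + 3)*(b + 4)*(b + 4)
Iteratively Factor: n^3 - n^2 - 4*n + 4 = (n - 1)*(n^2 - 4) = (n - 1)*(n + 2)*(n - 2)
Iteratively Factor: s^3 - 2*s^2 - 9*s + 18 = (s - 3)*(s^2 + s - 6) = (s - 3)*(s + 3)*(s - 2)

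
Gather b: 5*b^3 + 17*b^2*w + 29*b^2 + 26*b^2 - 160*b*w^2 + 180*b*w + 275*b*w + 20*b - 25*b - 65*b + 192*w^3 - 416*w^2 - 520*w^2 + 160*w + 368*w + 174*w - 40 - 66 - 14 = 5*b^3 + b^2*(17*w + 55) + b*(-160*w^2 + 455*w - 70) + 192*w^3 - 936*w^2 + 702*w - 120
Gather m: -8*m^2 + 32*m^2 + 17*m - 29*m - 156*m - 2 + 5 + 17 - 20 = 24*m^2 - 168*m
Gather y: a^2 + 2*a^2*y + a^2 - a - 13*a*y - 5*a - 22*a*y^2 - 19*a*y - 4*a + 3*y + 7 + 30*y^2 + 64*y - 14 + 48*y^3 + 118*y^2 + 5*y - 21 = 2*a^2 - 10*a + 48*y^3 + y^2*(148 - 22*a) + y*(2*a^2 - 32*a + 72) - 28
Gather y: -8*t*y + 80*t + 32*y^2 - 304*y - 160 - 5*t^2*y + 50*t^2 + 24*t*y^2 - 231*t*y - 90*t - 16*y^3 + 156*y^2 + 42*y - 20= 50*t^2 - 10*t - 16*y^3 + y^2*(24*t + 188) + y*(-5*t^2 - 239*t - 262) - 180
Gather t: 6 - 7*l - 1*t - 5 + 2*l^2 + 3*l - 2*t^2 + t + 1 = 2*l^2 - 4*l - 2*t^2 + 2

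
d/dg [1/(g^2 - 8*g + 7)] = 2*(4 - g)/(g^2 - 8*g + 7)^2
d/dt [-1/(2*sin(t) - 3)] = 2*cos(t)/(2*sin(t) - 3)^2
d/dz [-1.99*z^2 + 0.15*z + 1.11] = 0.15 - 3.98*z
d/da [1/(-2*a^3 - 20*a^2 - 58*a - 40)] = (3*a^2 + 20*a + 29)/(2*(a^3 + 10*a^2 + 29*a + 20)^2)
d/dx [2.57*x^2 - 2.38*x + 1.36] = 5.14*x - 2.38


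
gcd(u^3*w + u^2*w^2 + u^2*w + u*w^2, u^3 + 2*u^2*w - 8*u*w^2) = u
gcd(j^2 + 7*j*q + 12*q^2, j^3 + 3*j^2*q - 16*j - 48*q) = j + 3*q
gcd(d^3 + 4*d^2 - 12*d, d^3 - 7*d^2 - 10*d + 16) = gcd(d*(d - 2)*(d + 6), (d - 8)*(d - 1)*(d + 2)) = 1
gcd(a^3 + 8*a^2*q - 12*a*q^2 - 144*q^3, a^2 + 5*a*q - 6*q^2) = a + 6*q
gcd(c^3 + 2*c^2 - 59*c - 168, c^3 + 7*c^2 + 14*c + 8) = 1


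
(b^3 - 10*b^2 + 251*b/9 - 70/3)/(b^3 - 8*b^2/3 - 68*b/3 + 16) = (9*b^2 - 36*b + 35)/(3*(3*b^2 + 10*b - 8))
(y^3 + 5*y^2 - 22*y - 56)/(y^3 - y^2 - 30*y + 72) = (y^2 + 9*y + 14)/(y^2 + 3*y - 18)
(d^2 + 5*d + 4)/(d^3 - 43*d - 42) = (d + 4)/(d^2 - d - 42)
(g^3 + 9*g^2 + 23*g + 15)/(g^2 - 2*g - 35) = (g^2 + 4*g + 3)/(g - 7)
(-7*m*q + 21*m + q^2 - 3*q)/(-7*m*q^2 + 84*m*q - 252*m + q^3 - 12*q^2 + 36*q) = (q - 3)/(q^2 - 12*q + 36)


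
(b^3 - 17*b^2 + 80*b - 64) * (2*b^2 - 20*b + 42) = 2*b^5 - 54*b^4 + 542*b^3 - 2442*b^2 + 4640*b - 2688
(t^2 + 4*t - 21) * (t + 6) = t^3 + 10*t^2 + 3*t - 126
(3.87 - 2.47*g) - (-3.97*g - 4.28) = 1.5*g + 8.15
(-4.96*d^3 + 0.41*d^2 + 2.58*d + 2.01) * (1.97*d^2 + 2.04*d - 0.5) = -9.7712*d^5 - 9.3107*d^4 + 8.399*d^3 + 9.0179*d^2 + 2.8104*d - 1.005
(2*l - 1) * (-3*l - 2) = -6*l^2 - l + 2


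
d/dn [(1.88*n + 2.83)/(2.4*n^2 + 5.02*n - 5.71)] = (4.512*n^2 + 9.4376*n - (1.88*n + 2.83)*(4.8*n + 5.02) - 10.7348)/(2.4*n^2 + 5.02*n - 5.71)^2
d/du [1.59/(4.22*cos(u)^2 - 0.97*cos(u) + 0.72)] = (13.4196*cos(u) - 1.5423)*sin(u)/(4.22*cos(u)^2 - 0.97*cos(u) + 0.72)^2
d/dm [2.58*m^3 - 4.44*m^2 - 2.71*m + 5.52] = 7.74*m^2 - 8.88*m - 2.71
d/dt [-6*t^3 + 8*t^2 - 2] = 2*t*(8 - 9*t)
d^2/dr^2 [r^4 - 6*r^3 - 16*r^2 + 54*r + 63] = 12*r^2 - 36*r - 32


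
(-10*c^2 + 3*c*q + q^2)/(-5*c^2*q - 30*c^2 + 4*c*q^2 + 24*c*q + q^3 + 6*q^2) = (-2*c + q)/(-c*q - 6*c + q^2 + 6*q)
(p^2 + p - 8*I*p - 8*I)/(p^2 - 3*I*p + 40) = (p + 1)/(p + 5*I)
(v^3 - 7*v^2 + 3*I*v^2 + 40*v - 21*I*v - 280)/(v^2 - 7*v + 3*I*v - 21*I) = (v^2 + 3*I*v + 40)/(v + 3*I)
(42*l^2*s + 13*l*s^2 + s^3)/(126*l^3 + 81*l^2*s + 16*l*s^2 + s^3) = s/(3*l + s)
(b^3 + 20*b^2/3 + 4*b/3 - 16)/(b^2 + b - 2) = (b^2 + 14*b/3 - 8)/(b - 1)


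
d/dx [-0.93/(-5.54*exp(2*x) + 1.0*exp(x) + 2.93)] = (0.93 - 10.3044*exp(x))*exp(x)/(-5.54*exp(2*x) + 1.0*exp(x) + 2.93)^2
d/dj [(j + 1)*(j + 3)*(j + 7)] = 3*j^2 + 22*j + 31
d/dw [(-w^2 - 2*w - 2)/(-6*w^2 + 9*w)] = (-7*w^2 - 8*w + 6)/(3*w^2*(4*w^2 - 12*w + 9))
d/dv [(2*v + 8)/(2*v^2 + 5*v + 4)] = 2*(2*v^2 + 5*v - (v + 4)*(4*v + 5) + 4)/(2*v^2 + 5*v + 4)^2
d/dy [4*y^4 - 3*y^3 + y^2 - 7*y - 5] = 16*y^3 - 9*y^2 + 2*y - 7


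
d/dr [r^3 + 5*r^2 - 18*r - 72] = 3*r^2 + 10*r - 18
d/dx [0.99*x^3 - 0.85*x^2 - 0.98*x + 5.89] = 2.97*x^2 - 1.7*x - 0.98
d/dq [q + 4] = 1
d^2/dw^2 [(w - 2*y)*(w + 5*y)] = 2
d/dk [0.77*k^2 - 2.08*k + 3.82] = 1.54*k - 2.08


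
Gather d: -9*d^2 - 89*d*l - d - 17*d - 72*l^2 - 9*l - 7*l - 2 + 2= -9*d^2 + d*(-89*l - 18) - 72*l^2 - 16*l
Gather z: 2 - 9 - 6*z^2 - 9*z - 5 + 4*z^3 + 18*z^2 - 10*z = 4*z^3 + 12*z^2 - 19*z - 12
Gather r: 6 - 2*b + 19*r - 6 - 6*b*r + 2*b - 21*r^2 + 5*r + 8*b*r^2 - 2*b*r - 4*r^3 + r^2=-4*r^3 + r^2*(8*b - 20) + r*(24 - 8*b)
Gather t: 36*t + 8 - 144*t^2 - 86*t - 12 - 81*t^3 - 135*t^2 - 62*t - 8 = -81*t^3 - 279*t^2 - 112*t - 12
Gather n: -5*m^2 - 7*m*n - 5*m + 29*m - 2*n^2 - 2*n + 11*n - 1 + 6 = -5*m^2 + 24*m - 2*n^2 + n*(9 - 7*m) + 5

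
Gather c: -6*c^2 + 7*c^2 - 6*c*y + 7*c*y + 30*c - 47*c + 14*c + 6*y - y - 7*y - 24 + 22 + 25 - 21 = c^2 + c*(y - 3) - 2*y + 2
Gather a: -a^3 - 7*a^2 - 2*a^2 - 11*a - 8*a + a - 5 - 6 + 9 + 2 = -a^3 - 9*a^2 - 18*a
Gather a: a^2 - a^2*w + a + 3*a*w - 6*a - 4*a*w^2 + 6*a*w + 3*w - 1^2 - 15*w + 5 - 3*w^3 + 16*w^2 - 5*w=a^2*(1 - w) + a*(-4*w^2 + 9*w - 5) - 3*w^3 + 16*w^2 - 17*w + 4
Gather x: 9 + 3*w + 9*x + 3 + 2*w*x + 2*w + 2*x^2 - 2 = 5*w + 2*x^2 + x*(2*w + 9) + 10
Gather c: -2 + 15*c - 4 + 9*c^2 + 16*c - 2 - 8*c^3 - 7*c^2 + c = -8*c^3 + 2*c^2 + 32*c - 8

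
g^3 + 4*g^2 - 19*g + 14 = (g - 2)*(g - 1)*(g + 7)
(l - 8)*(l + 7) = l^2 - l - 56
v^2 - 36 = (v - 6)*(v + 6)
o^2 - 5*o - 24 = (o - 8)*(o + 3)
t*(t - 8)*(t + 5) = t^3 - 3*t^2 - 40*t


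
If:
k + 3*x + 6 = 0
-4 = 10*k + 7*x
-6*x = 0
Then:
No Solution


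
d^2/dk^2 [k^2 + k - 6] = 2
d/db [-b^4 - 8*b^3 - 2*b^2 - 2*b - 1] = -4*b^3 - 24*b^2 - 4*b - 2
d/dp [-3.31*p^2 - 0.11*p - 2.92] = -6.62*p - 0.11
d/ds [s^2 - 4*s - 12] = 2*s - 4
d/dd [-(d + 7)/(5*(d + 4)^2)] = (d + 10)/(5*(d + 4)^3)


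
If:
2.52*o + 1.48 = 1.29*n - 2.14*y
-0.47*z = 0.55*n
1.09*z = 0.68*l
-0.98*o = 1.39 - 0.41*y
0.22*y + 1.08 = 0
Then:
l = 25.85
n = -13.78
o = -3.47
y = -4.91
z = 16.12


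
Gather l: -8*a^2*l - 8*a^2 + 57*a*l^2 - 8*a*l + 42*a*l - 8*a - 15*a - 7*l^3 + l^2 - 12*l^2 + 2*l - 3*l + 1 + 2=-8*a^2 - 23*a - 7*l^3 + l^2*(57*a - 11) + l*(-8*a^2 + 34*a - 1) + 3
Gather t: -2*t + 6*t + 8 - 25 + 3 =4*t - 14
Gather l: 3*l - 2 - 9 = 3*l - 11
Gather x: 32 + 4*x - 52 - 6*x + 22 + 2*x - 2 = 0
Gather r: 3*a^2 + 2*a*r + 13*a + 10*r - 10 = 3*a^2 + 13*a + r*(2*a + 10) - 10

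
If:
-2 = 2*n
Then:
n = -1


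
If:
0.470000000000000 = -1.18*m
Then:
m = -0.40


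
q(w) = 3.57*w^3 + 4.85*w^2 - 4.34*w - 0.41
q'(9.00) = 950.47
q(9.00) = 2955.91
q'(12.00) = 1654.30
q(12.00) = 6814.87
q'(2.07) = 61.63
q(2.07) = 43.05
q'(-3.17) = 72.53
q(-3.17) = -51.64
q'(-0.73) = -5.71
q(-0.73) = 3.95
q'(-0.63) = -6.20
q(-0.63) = 3.36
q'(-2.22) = 26.91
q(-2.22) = -5.93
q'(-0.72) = -5.77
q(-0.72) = 3.90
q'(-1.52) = 5.66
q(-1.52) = 4.86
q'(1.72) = 44.03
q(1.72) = 24.64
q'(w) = 10.71*w^2 + 9.7*w - 4.34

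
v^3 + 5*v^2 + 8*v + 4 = (v + 1)*(v + 2)^2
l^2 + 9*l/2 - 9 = (l - 3/2)*(l + 6)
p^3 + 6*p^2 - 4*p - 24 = (p - 2)*(p + 2)*(p + 6)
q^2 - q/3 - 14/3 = (q - 7/3)*(q + 2)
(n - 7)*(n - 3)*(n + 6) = n^3 - 4*n^2 - 39*n + 126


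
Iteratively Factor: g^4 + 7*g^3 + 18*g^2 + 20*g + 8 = (g + 2)*(g^3 + 5*g^2 + 8*g + 4) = (g + 2)^2*(g^2 + 3*g + 2) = (g + 1)*(g + 2)^2*(g + 2)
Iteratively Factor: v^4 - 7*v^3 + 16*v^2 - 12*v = (v - 2)*(v^3 - 5*v^2 + 6*v) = (v - 3)*(v - 2)*(v^2 - 2*v) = (v - 3)*(v - 2)^2*(v)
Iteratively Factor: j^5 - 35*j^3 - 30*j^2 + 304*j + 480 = (j + 3)*(j^4 - 3*j^3 - 26*j^2 + 48*j + 160) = (j - 5)*(j + 3)*(j^3 + 2*j^2 - 16*j - 32) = (j - 5)*(j + 3)*(j + 4)*(j^2 - 2*j - 8) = (j - 5)*(j + 2)*(j + 3)*(j + 4)*(j - 4)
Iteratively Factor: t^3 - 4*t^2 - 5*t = (t)*(t^2 - 4*t - 5) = t*(t + 1)*(t - 5)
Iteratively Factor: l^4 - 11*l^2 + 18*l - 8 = (l - 2)*(l^3 + 2*l^2 - 7*l + 4) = (l - 2)*(l - 1)*(l^2 + 3*l - 4) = (l - 2)*(l - 1)*(l + 4)*(l - 1)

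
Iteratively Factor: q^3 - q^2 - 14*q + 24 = (q - 3)*(q^2 + 2*q - 8) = (q - 3)*(q + 4)*(q - 2)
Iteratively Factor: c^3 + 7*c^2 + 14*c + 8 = (c + 1)*(c^2 + 6*c + 8) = (c + 1)*(c + 4)*(c + 2)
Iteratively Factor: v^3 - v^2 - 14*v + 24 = (v - 2)*(v^2 + v - 12) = (v - 2)*(v + 4)*(v - 3)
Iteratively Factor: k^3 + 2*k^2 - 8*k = (k - 2)*(k^2 + 4*k) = k*(k - 2)*(k + 4)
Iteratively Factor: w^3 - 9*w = (w + 3)*(w^2 - 3*w) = w*(w + 3)*(w - 3)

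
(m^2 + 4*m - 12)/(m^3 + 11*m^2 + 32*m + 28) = (m^2 + 4*m - 12)/(m^3 + 11*m^2 + 32*m + 28)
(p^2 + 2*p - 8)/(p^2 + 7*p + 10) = (p^2 + 2*p - 8)/(p^2 + 7*p + 10)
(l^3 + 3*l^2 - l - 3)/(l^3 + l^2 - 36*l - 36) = (l^2 + 2*l - 3)/(l^2 - 36)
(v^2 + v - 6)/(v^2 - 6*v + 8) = (v + 3)/(v - 4)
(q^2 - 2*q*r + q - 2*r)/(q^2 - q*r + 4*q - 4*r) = (q^2 - 2*q*r + q - 2*r)/(q^2 - q*r + 4*q - 4*r)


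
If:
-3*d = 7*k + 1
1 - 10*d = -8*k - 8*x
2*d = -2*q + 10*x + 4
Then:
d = 28*x/47 - 1/94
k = -12*x/47 - 13/94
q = 207*x/47 + 189/94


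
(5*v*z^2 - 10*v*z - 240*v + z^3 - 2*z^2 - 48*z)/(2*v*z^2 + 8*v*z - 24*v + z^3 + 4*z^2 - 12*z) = (5*v*z - 40*v + z^2 - 8*z)/(2*v*z - 4*v + z^2 - 2*z)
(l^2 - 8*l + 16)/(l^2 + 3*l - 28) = (l - 4)/(l + 7)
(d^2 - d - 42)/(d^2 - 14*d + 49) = (d + 6)/(d - 7)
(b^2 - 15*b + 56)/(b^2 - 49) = (b - 8)/(b + 7)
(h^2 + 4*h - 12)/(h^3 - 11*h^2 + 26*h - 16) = (h + 6)/(h^2 - 9*h + 8)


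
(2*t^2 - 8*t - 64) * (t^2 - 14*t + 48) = 2*t^4 - 36*t^3 + 144*t^2 + 512*t - 3072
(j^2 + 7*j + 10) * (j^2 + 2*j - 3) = j^4 + 9*j^3 + 21*j^2 - j - 30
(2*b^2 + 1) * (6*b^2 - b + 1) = 12*b^4 - 2*b^3 + 8*b^2 - b + 1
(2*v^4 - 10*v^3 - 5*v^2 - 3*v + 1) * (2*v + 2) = 4*v^5 - 16*v^4 - 30*v^3 - 16*v^2 - 4*v + 2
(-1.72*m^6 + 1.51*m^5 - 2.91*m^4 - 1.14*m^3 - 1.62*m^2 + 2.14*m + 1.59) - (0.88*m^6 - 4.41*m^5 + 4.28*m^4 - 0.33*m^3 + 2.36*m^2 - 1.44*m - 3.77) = -2.6*m^6 + 5.92*m^5 - 7.19*m^4 - 0.81*m^3 - 3.98*m^2 + 3.58*m + 5.36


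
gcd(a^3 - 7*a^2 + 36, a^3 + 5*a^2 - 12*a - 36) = a^2 - a - 6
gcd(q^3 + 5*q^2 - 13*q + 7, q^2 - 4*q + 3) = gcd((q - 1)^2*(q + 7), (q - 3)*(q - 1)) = q - 1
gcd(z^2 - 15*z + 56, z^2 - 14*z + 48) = z - 8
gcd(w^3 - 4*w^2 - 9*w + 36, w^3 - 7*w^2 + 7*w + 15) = w - 3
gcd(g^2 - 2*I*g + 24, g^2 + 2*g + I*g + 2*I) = 1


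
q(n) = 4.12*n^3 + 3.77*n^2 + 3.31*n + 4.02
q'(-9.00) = 936.61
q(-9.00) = -2723.88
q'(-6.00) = 403.03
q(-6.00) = -770.04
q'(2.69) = 113.03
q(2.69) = 120.40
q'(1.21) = 30.53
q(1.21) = 20.84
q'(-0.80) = 5.19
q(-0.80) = 1.68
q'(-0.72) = 4.29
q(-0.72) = 2.05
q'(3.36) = 168.18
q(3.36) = 213.99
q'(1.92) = 63.35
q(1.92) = 53.43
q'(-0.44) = 2.39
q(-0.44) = 2.94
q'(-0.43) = 2.35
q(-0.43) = 2.97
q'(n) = 12.36*n^2 + 7.54*n + 3.31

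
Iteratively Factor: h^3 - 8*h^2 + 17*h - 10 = (h - 1)*(h^2 - 7*h + 10) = (h - 2)*(h - 1)*(h - 5)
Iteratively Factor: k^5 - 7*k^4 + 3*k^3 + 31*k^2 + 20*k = (k - 5)*(k^4 - 2*k^3 - 7*k^2 - 4*k) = (k - 5)*(k + 1)*(k^3 - 3*k^2 - 4*k) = k*(k - 5)*(k + 1)*(k^2 - 3*k - 4) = k*(k - 5)*(k + 1)^2*(k - 4)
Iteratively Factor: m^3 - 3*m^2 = (m)*(m^2 - 3*m) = m*(m - 3)*(m)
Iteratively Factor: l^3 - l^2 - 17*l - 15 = (l + 3)*(l^2 - 4*l - 5) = (l + 1)*(l + 3)*(l - 5)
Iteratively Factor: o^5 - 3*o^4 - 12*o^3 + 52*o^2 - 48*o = (o + 4)*(o^4 - 7*o^3 + 16*o^2 - 12*o) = (o - 2)*(o + 4)*(o^3 - 5*o^2 + 6*o) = o*(o - 2)*(o + 4)*(o^2 - 5*o + 6) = o*(o - 3)*(o - 2)*(o + 4)*(o - 2)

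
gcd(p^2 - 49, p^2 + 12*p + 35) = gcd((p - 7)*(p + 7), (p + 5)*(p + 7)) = p + 7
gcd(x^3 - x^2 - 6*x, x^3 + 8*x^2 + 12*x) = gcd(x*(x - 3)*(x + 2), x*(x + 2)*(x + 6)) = x^2 + 2*x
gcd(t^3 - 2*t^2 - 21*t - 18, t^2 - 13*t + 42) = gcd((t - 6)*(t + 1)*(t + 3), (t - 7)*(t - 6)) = t - 6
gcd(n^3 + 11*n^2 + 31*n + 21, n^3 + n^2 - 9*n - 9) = n^2 + 4*n + 3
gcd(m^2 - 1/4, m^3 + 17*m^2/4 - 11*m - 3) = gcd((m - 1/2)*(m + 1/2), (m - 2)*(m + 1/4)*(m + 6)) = 1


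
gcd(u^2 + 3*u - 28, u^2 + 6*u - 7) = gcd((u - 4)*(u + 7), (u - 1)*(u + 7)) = u + 7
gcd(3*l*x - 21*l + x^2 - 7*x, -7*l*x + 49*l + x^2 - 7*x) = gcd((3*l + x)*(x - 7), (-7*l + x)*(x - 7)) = x - 7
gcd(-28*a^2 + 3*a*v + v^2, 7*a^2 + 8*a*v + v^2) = 7*a + v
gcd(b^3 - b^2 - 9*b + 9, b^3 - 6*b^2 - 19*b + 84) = b - 3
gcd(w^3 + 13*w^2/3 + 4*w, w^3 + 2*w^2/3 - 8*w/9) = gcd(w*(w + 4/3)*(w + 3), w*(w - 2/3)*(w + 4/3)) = w^2 + 4*w/3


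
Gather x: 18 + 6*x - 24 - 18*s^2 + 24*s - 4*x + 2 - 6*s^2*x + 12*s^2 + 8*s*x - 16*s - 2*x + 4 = -6*s^2 + 8*s + x*(-6*s^2 + 8*s)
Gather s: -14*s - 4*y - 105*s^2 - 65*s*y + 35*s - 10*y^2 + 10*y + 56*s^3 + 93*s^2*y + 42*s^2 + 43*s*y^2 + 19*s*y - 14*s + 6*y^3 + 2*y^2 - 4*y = 56*s^3 + s^2*(93*y - 63) + s*(43*y^2 - 46*y + 7) + 6*y^3 - 8*y^2 + 2*y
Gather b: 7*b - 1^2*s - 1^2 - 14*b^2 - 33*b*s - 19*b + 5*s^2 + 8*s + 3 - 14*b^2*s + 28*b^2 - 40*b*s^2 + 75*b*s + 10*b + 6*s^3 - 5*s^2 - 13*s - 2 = b^2*(14 - 14*s) + b*(-40*s^2 + 42*s - 2) + 6*s^3 - 6*s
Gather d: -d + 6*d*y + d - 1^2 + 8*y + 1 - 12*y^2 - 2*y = 6*d*y - 12*y^2 + 6*y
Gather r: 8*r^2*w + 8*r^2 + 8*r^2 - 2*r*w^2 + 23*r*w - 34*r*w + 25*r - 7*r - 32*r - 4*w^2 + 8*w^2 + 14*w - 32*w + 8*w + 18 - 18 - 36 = r^2*(8*w + 16) + r*(-2*w^2 - 11*w - 14) + 4*w^2 - 10*w - 36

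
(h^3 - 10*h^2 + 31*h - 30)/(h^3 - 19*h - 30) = (h^2 - 5*h + 6)/(h^2 + 5*h + 6)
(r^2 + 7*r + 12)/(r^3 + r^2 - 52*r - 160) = (r + 3)/(r^2 - 3*r - 40)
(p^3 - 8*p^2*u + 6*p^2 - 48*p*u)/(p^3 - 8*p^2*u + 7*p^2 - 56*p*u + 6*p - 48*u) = p/(p + 1)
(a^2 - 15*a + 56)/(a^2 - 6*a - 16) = (a - 7)/(a + 2)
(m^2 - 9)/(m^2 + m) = (m^2 - 9)/(m*(m + 1))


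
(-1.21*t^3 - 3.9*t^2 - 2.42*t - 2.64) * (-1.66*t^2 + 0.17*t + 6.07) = 2.0086*t^5 + 6.2683*t^4 - 3.9905*t^3 - 19.702*t^2 - 15.1382*t - 16.0248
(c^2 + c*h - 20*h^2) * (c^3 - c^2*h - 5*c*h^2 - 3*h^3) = c^5 - 26*c^3*h^2 + 12*c^2*h^3 + 97*c*h^4 + 60*h^5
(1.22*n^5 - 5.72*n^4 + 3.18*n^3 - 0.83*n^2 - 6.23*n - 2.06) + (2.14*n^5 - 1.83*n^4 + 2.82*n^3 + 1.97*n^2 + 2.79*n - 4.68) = 3.36*n^5 - 7.55*n^4 + 6.0*n^3 + 1.14*n^2 - 3.44*n - 6.74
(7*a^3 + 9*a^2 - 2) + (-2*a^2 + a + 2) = 7*a^3 + 7*a^2 + a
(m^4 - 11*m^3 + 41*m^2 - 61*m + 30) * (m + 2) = m^5 - 9*m^4 + 19*m^3 + 21*m^2 - 92*m + 60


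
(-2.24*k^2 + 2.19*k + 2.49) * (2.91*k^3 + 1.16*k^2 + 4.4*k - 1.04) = -6.5184*k^5 + 3.7745*k^4 - 0.069700000000001*k^3 + 14.854*k^2 + 8.6784*k - 2.5896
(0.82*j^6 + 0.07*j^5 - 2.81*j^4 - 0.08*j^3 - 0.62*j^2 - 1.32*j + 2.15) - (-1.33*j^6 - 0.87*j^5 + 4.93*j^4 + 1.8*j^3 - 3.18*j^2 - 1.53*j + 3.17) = 2.15*j^6 + 0.94*j^5 - 7.74*j^4 - 1.88*j^3 + 2.56*j^2 + 0.21*j - 1.02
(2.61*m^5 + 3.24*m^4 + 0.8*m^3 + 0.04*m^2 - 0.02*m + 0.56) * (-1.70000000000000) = -4.437*m^5 - 5.508*m^4 - 1.36*m^3 - 0.068*m^2 + 0.034*m - 0.952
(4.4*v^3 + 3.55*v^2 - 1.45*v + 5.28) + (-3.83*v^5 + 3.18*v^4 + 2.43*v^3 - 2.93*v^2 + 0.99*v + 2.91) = -3.83*v^5 + 3.18*v^4 + 6.83*v^3 + 0.62*v^2 - 0.46*v + 8.19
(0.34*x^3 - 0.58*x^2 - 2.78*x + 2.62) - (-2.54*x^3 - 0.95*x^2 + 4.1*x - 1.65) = 2.88*x^3 + 0.37*x^2 - 6.88*x + 4.27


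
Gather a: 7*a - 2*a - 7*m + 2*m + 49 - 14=5*a - 5*m + 35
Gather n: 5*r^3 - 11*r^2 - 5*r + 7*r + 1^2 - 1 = 5*r^3 - 11*r^2 + 2*r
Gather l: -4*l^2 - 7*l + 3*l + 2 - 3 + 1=-4*l^2 - 4*l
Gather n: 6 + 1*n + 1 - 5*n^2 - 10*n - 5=-5*n^2 - 9*n + 2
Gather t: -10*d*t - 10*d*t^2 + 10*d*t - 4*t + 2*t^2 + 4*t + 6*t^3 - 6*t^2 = 6*t^3 + t^2*(-10*d - 4)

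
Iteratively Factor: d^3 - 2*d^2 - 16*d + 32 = (d - 4)*(d^2 + 2*d - 8) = (d - 4)*(d - 2)*(d + 4)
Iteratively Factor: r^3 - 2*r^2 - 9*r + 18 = (r - 3)*(r^2 + r - 6) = (r - 3)*(r + 3)*(r - 2)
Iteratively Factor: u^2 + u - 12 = (u + 4)*(u - 3)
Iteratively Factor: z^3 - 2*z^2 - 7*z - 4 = (z + 1)*(z^2 - 3*z - 4) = (z + 1)^2*(z - 4)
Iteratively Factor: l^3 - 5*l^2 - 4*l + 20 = (l - 5)*(l^2 - 4) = (l - 5)*(l - 2)*(l + 2)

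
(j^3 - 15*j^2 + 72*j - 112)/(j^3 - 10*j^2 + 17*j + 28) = (j - 4)/(j + 1)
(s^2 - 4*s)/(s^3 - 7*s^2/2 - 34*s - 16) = 2*s*(4 - s)/(-2*s^3 + 7*s^2 + 68*s + 32)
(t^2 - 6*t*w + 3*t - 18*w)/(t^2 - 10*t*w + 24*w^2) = (t + 3)/(t - 4*w)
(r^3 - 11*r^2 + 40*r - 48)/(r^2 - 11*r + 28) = (r^2 - 7*r + 12)/(r - 7)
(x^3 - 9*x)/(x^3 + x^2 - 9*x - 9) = x/(x + 1)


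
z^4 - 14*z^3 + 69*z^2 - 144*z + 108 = (z - 6)*(z - 3)^2*(z - 2)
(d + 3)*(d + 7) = d^2 + 10*d + 21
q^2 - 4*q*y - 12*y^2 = (q - 6*y)*(q + 2*y)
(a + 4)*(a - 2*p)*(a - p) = a^3 - 3*a^2*p + 4*a^2 + 2*a*p^2 - 12*a*p + 8*p^2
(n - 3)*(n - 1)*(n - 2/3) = n^3 - 14*n^2/3 + 17*n/3 - 2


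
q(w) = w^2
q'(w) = 2*w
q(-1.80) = 3.24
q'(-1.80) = -3.60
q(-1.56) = 2.43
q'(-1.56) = -3.12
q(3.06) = 9.36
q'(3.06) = 6.12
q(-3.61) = 13.03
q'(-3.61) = -7.22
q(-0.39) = 0.15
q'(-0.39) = -0.78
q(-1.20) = 1.44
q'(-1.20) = -2.40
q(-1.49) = 2.22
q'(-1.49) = -2.98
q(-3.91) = 15.29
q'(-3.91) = -7.82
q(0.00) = 0.00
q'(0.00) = 0.00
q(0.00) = 0.00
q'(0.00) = 0.00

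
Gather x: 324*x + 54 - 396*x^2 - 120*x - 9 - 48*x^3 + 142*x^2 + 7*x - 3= -48*x^3 - 254*x^2 + 211*x + 42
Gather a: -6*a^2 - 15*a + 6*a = -6*a^2 - 9*a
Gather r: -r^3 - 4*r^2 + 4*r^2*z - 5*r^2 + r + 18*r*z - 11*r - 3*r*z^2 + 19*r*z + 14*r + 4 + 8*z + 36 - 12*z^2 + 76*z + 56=-r^3 + r^2*(4*z - 9) + r*(-3*z^2 + 37*z + 4) - 12*z^2 + 84*z + 96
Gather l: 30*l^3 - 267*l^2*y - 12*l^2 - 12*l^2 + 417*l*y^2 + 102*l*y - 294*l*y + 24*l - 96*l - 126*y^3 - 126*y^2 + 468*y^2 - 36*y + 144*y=30*l^3 + l^2*(-267*y - 24) + l*(417*y^2 - 192*y - 72) - 126*y^3 + 342*y^2 + 108*y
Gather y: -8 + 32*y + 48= 32*y + 40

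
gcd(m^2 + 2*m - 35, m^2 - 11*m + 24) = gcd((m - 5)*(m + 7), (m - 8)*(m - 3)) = 1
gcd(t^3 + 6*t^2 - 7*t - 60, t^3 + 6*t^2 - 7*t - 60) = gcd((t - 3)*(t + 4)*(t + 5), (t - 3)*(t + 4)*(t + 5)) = t^3 + 6*t^2 - 7*t - 60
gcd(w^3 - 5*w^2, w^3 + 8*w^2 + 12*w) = w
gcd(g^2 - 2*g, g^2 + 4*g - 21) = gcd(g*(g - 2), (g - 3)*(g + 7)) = 1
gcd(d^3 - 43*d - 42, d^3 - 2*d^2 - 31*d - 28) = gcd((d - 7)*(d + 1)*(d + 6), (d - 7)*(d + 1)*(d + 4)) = d^2 - 6*d - 7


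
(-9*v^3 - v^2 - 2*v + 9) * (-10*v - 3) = 90*v^4 + 37*v^3 + 23*v^2 - 84*v - 27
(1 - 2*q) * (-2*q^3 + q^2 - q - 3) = 4*q^4 - 4*q^3 + 3*q^2 + 5*q - 3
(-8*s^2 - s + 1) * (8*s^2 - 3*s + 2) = -64*s^4 + 16*s^3 - 5*s^2 - 5*s + 2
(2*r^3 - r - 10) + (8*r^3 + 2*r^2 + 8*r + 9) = 10*r^3 + 2*r^2 + 7*r - 1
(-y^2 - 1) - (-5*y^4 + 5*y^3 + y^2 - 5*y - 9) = 5*y^4 - 5*y^3 - 2*y^2 + 5*y + 8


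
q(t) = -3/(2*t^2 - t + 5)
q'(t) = -3*(1 - 4*t)/(2*t^2 - t + 5)^2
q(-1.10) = -0.35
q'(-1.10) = -0.22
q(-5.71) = -0.04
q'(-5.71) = -0.01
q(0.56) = -0.59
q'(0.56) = 0.14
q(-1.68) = -0.24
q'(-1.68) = -0.15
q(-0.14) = -0.58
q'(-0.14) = -0.17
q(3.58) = -0.11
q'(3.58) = 0.05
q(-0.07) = -0.59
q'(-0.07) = -0.15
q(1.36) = -0.41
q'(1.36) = 0.25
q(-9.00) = -0.02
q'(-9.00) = 0.00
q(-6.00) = -0.04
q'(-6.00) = -0.01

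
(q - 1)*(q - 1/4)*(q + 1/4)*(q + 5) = q^4 + 4*q^3 - 81*q^2/16 - q/4 + 5/16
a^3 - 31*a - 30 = (a - 6)*(a + 1)*(a + 5)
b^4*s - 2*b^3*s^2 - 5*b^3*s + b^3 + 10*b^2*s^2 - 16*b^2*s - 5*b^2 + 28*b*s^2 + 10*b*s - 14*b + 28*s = (b - 7)*(b + 2)*(b - 2*s)*(b*s + 1)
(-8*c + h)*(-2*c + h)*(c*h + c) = 16*c^3*h + 16*c^3 - 10*c^2*h^2 - 10*c^2*h + c*h^3 + c*h^2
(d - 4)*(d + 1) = d^2 - 3*d - 4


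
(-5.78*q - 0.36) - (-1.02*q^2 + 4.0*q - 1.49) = 1.02*q^2 - 9.78*q + 1.13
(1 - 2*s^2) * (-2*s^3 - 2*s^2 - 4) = 4*s^5 + 4*s^4 - 2*s^3 + 6*s^2 - 4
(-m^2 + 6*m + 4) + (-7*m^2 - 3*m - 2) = -8*m^2 + 3*m + 2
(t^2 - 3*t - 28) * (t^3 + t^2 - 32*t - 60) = t^5 - 2*t^4 - 63*t^3 + 8*t^2 + 1076*t + 1680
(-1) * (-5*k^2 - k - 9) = 5*k^2 + k + 9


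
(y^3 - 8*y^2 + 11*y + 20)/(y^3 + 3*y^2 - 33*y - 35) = (y - 4)/(y + 7)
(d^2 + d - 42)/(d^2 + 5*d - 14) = (d - 6)/(d - 2)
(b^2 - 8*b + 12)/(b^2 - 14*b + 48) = (b - 2)/(b - 8)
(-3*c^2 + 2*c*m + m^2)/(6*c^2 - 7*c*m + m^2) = (-3*c - m)/(6*c - m)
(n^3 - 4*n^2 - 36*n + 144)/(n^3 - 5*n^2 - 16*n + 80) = (n^2 - 36)/(n^2 - n - 20)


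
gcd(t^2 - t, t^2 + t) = t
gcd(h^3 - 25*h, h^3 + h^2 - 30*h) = h^2 - 5*h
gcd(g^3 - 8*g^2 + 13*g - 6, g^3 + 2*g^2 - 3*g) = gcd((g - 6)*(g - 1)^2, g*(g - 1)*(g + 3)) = g - 1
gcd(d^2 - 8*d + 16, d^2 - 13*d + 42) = 1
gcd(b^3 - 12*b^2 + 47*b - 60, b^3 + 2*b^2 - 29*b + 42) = b - 3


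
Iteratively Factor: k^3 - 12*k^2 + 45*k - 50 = (k - 5)*(k^2 - 7*k + 10) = (k - 5)*(k - 2)*(k - 5)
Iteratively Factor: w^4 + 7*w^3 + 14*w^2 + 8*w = (w)*(w^3 + 7*w^2 + 14*w + 8) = w*(w + 2)*(w^2 + 5*w + 4) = w*(w + 2)*(w + 4)*(w + 1)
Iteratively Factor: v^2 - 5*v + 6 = (v - 3)*(v - 2)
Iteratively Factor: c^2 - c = (c - 1)*(c)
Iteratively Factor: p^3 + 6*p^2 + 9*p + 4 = (p + 4)*(p^2 + 2*p + 1) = (p + 1)*(p + 4)*(p + 1)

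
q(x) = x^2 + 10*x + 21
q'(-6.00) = -2.00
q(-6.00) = -3.00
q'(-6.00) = -2.00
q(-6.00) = -3.00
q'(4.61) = 19.22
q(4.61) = 88.35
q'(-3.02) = 3.96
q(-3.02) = -0.08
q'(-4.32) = 1.36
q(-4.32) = -3.54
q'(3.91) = 17.82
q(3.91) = 75.39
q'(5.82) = 21.64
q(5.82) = 113.07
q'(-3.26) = 3.48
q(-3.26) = -0.97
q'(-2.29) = 5.42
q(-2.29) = 3.34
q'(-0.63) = 8.74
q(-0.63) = 15.10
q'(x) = 2*x + 10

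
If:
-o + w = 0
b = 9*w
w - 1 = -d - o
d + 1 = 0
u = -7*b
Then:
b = 9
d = -1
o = 1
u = -63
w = 1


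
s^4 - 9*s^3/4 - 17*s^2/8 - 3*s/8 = s*(s - 3)*(s + 1/4)*(s + 1/2)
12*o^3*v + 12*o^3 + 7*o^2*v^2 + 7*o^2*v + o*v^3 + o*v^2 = (3*o + v)*(4*o + v)*(o*v + o)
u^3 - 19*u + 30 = (u - 3)*(u - 2)*(u + 5)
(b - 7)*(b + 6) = b^2 - b - 42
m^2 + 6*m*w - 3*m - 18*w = (m - 3)*(m + 6*w)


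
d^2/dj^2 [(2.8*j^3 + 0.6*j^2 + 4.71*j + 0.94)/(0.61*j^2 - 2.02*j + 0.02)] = (27.765742*j^3 + 1.376004*j^2 - 7.28766000000001*j + 8.029264)/(0.226981*j^6 - 2.254926*j^5 + 7.489458*j^4 - 8.390272*j^3 + 0.245556*j^2 - 0.002424*j + 8.0e-6)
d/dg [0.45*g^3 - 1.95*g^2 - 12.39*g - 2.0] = 1.35*g^2 - 3.9*g - 12.39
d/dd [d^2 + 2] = 2*d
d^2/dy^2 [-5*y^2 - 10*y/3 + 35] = -10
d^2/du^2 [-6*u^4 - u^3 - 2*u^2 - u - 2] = -72*u^2 - 6*u - 4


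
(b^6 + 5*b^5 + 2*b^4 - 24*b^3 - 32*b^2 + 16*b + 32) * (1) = b^6 + 5*b^5 + 2*b^4 - 24*b^3 - 32*b^2 + 16*b + 32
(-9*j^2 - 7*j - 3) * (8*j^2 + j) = -72*j^4 - 65*j^3 - 31*j^2 - 3*j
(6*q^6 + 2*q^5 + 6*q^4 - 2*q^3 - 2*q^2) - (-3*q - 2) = 6*q^6 + 2*q^5 + 6*q^4 - 2*q^3 - 2*q^2 + 3*q + 2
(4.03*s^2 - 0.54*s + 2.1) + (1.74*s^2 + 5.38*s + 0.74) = 5.77*s^2 + 4.84*s + 2.84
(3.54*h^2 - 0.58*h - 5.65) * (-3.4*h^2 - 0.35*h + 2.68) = -12.036*h^4 + 0.733*h^3 + 28.9002*h^2 + 0.4231*h - 15.142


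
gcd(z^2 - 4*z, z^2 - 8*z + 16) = z - 4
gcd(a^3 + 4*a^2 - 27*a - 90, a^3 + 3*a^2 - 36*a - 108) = a^2 + 9*a + 18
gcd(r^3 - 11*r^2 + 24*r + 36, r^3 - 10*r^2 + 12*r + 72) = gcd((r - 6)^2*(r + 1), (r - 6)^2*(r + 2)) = r^2 - 12*r + 36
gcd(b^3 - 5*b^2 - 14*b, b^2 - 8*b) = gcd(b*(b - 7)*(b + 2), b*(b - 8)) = b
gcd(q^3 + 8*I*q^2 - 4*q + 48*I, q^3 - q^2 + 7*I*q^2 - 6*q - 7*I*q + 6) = q + 6*I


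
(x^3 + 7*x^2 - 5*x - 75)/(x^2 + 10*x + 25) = x - 3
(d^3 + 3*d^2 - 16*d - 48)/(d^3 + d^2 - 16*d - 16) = (d + 3)/(d + 1)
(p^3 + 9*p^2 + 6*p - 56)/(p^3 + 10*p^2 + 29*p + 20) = (p^2 + 5*p - 14)/(p^2 + 6*p + 5)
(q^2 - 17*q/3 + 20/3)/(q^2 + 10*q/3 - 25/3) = (q - 4)/(q + 5)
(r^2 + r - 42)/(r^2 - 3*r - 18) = (r + 7)/(r + 3)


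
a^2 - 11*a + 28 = (a - 7)*(a - 4)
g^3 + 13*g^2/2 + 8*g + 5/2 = (g + 1/2)*(g + 1)*(g + 5)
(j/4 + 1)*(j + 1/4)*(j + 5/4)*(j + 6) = j^4/4 + 23*j^3/8 + 629*j^2/64 + 313*j/32 + 15/8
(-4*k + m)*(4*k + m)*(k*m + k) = -16*k^3*m - 16*k^3 + k*m^3 + k*m^2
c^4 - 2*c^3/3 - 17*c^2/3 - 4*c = c*(c - 3)*(c + 1)*(c + 4/3)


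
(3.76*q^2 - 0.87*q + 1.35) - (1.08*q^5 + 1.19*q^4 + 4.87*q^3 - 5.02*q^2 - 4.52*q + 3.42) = -1.08*q^5 - 1.19*q^4 - 4.87*q^3 + 8.78*q^2 + 3.65*q - 2.07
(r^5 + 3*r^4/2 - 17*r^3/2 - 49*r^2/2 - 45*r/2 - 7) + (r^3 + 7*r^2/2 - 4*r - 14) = r^5 + 3*r^4/2 - 15*r^3/2 - 21*r^2 - 53*r/2 - 21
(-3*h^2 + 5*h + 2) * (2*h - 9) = -6*h^3 + 37*h^2 - 41*h - 18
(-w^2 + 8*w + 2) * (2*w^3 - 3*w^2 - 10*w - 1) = -2*w^5 + 19*w^4 - 10*w^3 - 85*w^2 - 28*w - 2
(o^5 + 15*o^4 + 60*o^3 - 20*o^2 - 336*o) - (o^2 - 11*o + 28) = o^5 + 15*o^4 + 60*o^3 - 21*o^2 - 325*o - 28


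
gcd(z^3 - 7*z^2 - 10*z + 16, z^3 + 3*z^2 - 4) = z^2 + z - 2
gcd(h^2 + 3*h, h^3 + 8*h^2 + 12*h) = h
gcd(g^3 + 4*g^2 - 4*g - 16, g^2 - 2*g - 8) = g + 2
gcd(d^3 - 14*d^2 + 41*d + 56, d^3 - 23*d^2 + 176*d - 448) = d^2 - 15*d + 56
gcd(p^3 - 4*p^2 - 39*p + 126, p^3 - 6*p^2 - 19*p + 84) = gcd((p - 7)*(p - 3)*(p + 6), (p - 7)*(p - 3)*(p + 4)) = p^2 - 10*p + 21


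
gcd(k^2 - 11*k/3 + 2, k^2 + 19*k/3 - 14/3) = k - 2/3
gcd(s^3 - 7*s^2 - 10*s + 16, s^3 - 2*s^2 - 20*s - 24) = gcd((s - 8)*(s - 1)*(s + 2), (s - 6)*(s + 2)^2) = s + 2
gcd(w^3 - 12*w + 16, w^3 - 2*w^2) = w - 2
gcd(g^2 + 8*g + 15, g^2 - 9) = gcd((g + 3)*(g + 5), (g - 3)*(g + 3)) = g + 3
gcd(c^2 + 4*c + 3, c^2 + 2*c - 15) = 1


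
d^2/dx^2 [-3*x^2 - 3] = -6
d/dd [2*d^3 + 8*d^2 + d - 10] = 6*d^2 + 16*d + 1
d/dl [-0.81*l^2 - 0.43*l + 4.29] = -1.62*l - 0.43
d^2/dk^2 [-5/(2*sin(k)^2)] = 5*(2*sin(k)^2 - 3)/sin(k)^4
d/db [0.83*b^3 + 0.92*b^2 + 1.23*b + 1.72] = 2.49*b^2 + 1.84*b + 1.23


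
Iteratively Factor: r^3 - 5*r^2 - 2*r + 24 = (r - 3)*(r^2 - 2*r - 8) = (r - 3)*(r + 2)*(r - 4)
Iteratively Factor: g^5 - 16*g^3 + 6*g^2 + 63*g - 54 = (g + 3)*(g^4 - 3*g^3 - 7*g^2 + 27*g - 18) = (g + 3)^2*(g^3 - 6*g^2 + 11*g - 6) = (g - 1)*(g + 3)^2*(g^2 - 5*g + 6) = (g - 3)*(g - 1)*(g + 3)^2*(g - 2)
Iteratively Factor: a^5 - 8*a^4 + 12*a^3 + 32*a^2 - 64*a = (a - 4)*(a^4 - 4*a^3 - 4*a^2 + 16*a) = a*(a - 4)*(a^3 - 4*a^2 - 4*a + 16) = a*(a - 4)*(a - 2)*(a^2 - 2*a - 8) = a*(a - 4)^2*(a - 2)*(a + 2)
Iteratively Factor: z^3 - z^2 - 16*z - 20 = (z + 2)*(z^2 - 3*z - 10) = (z + 2)^2*(z - 5)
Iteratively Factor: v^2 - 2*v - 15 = (v - 5)*(v + 3)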